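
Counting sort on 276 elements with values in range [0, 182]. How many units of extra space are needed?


Output array size: 276 (to store sorted result)
Count array size: 183 (one slot per possible value, range 0 to 182)
Total extra space = 276 + 183 = 459


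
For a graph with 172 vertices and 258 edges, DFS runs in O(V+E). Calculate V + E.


A full DFS traversal visits each vertex once and examines each edge once.
V = 172
E = 258
Sum = 172 + 258 = 430


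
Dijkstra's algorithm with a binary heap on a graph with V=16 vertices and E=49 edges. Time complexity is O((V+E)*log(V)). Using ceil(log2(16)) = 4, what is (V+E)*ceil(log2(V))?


Dijkstra with a binary heap: each vertex is extracted once, each edge may relax once.
Each heap operation costs O(log V).
V + E = 16 + 49 = 65
ceil(log2(16)) = 4 (since 2^3 = 8 < 16 <= 16 = 2^4)
Total heap work = (V+E) * ceil(log2(V)) = 65 * 4 = 260


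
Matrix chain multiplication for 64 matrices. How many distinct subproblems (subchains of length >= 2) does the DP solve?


Subproblems are indexed by (i, j) where i < j.
Number of such pairs = n*(n-1)/2
= 64 * 63 / 2
= 2016


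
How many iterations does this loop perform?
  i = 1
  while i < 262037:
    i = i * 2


The loop variable doubles each iteration:
i = 1 -> 2 -> 4 -> 8 -> 16 -> 32 -> 64 -> 128 -> 256 -> 512 -> 1024 -> 2048 -> 4096 -> 8192 -> 16384 -> 32768 -> 65536 -> 131072 -> 262144 (stop, 262144 >= 262037)
Number of doublings = ceil(log2(262037)) = 18


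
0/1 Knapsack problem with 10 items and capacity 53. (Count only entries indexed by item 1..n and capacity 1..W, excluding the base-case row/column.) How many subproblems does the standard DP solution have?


The DP table is indexed by (item, capacity).
Rows: 10 items
Columns: 53 capacity values (1 to W)
Total subproblems = 10 * 53 = 530


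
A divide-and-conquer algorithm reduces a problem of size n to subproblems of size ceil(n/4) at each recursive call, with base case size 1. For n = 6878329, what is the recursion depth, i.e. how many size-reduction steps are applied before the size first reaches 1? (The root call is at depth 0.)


Each step divides the size by 4 (rounding up); after k steps the size is ceil(n/4^k), which equals 1 exactly when 4^k >= n.
So the depth is the smallest k with 4^k >= 6878329, i.e. ceil(log_4(6878329)).
4^11 = 4194304 < 6878329 <= 16777216 = 4^12
Recursion depth = 12


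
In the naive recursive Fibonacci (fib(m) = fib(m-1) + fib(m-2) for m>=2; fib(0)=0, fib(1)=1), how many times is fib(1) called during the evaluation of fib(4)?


Let N(m) = number of times fib(m) is called while evaluating fib(4).
N(4) = 1 (the initial call).
N(3) = 1 (only fib(4) calls it).
For 1 <= m <= 2: fib(m) is called by fib(m+1) and fib(m+2), so
  N(m) = N(m+1) + N(m+2).
fib(0) is called only by fib(2), so N(0) = N(2).
Walk down from m=4:
  N(4)=1, N(3)=1, N(2)=2, N(1)=3
N(1) = 3


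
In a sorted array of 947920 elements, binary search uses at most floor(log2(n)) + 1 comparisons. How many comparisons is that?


Halving sequence: 947920 -> 473960 -> 236980 -> 118490 -> 59245 -> 29622 -> 14811 -> 7405 -> 3702 -> 1851 -> 925 -> 462 -> 231 -> 115 -> 57 -> 28 -> 14 -> 7 -> 3 -> 1
Number of halvings = 19
Max comparisons = 19 + 1 = 20


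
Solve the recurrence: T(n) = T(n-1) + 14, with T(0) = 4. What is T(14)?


Unrolling the recurrence:
T(14) = T(13) + 14
       = T(12) + 14 + 14
       = T(11) + 14*3
       ...
       = T(0) + 14*14
       = 4 + 196 = 200


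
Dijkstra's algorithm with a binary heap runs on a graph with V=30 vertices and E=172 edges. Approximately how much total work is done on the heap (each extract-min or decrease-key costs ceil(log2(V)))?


Dijkstra with a binary heap: each vertex is extracted once, each edge may relax once.
Each heap operation costs O(log V).
V + E = 30 + 172 = 202
ceil(log2(30)) = 5 (since 2^4 = 16 < 30 <= 32 = 2^5)
Total heap work = (V+E) * ceil(log2(V)) = 202 * 5 = 1010


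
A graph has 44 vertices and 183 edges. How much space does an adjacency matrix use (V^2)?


Adjacency matrix: V x V grid of entries
Space = V^2 = 44^2 = 44 * 44 = 1936


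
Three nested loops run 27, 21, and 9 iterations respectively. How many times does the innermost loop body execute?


Loop 1 (outermost): 27 iterations
Loop 2 (middle): 21 iterations per outer
Loop 3 (innermost): 9 iterations per middle
Total = 27 * 21 * 9 = 5103


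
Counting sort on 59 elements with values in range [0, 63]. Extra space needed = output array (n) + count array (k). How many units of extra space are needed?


Output array size: 59 (to store sorted result)
Count array size: 64 (one slot per possible value, range 0 to 63)
Total extra space = 59 + 64 = 123


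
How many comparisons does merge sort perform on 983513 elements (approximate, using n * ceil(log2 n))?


Recursion depth: ceil(log2(983513)) = 20
Each recursion level merges n = 983513 elements
Total = 983513 * 20 = 19670260


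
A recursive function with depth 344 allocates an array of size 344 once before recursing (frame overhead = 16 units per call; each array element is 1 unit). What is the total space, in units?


Array allocation: 344 units (allocated once)
Stack frames: 344 deep * 16 per frame = 5504 units
Total = 344 + 5504 = 5848


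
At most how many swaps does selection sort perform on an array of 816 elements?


Each of the 815 passes places one element in its final position.
Pass 1: swap minimum into position 0
Pass 2: swap minimum of remaining into position 1
...
Pass 815: last two elements, one swap
Maximum swaps = 816 - 1 = 815


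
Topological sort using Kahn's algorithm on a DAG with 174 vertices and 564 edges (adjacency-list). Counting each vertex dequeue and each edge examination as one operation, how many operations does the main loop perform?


Kahn's algorithm:
  1. Compute in-degrees: O(V + E)
  2. Process queue: each vertex dequeued once (O(V))
     each edge examined once (O(E))
Total = V + E = 174 + 564 = 738


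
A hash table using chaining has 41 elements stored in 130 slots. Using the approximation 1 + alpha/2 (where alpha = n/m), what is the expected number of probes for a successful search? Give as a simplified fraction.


Load factor alpha = n/m = 41/130
Expected probes = 1 + alpha/2 = 1 + 41/(2*130)
= 1 + 41/260
= 260/260 + 41/260
= 301/260


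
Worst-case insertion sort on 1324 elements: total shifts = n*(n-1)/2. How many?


Sum of shifts = 1 + 2 + 3 + ... + 1323
= 1324 * 1323 / 2
= 1751652 / 2
= 875826


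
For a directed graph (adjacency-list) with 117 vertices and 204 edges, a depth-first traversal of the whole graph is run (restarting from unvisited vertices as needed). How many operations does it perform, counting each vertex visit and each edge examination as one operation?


A full DFS traversal visits each vertex once and examines each edge once.
V = 117
E = 204
Sum = 117 + 204 = 321


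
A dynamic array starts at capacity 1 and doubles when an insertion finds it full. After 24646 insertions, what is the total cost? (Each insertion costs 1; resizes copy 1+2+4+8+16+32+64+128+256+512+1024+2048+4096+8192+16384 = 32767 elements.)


Insertion cost: 24646 (one per element)
Resizes occur just before inserting elements 2, 3, 5, 9, ...
Elements copied at each resize: 1 + 2 + 4 + 8 + 16 + 32 + 64 + 128 + 256 + 512 + 1024 + 2048 + 4096 + 8192 + 16384
Sum of copies = 32767 (geometric series: 2^k - 1)
Total = 24646 + 32767 = 57413


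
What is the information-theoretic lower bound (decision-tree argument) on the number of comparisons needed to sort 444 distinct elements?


A binary decision tree of height h has at most 2^h leaves and needs at least n! of them, so h >= ceil(log2(n!)).
444! is far too large to multiply out, so use Stirling's series:
  ln(n!) ~ n ln n - n + (1/2) ln(2 pi n) + 1/(12n)  (error below 1/(360 n^3), negligible here)
  ln(444) = 6.0958246
  n ln n = 444 * 6.0958246 = 2706.5461
  (1/2) ln(2 pi * 444) = (1/2) ln(2789.7343) = 3.9669
  1/(12*444) = 0.0002
  ln(444!) ~ 2706.5461 - 444 + 3.9669 + 0.0002 = 2266.5132
Convert to base 2: log2(444!) = 2266.5132 / ln 2 = 2266.5132 / 0.69314718 = 3269.8874
ceil(3269.8874) = 3270


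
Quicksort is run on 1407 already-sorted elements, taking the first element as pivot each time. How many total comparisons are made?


Sum of comparisons per partition:
1406 + 1405 + ... + 1 + 0
= 1407 * (1407 - 1) / 2
= 1407 * 1406 / 2
= 989121


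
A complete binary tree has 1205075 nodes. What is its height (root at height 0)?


In a complete binary tree, level k holds nodes 2^k .. 2^(k+1)-1 (1-indexed).
Height = floor(log2(n)) = floor(log2(1205075)) = 20
Check: 2^20 = 1048576 <= 1205075 < 2097152 = 2^21


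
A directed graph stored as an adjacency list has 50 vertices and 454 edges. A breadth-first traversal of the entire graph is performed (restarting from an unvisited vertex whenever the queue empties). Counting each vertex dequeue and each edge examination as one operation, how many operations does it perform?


A full BFS traversal dequeues each vertex once and examines each edge once.
Vertex visits: 50
Edge visits: 454
V + E = 50 + 454 = 504


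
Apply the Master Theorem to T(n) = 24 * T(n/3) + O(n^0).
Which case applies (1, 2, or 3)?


The Master Theorem: T(n) = a*T(n/b) + O(n^c)
  a = 24, b = 3, c = 0
log_b(a) = log_3(24) ~ 2.893
Compare b^c with a: 3^0 = 1 < 24, so c < log_b(a).
Since c < log_b(a), Case 1 applies.
T(n) = O(n^(log_3 24)) ~ O(n^2.893)
Master Theorem case = 1


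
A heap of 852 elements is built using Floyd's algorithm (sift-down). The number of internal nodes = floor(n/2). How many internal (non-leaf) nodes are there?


Leaf nodes occupy roughly half the array.
Sift-down is called for each internal node, starting from the last one.
Internal nodes = floor(n/2) = floor(852/2) = 426


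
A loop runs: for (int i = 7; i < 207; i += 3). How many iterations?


Loop starts at i = 7, increments by 3, stops when i >= 207.
Number of iterations = ceil((207 - 7) / 3)
= ceil(200 / 3)
= 67


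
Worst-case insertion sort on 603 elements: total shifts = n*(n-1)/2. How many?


Sum of shifts = 1 + 2 + 3 + ... + 602
= 603 * 602 / 2
= 363006 / 2
= 181503


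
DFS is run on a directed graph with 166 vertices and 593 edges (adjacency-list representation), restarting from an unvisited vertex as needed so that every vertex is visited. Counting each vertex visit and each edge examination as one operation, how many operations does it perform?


A full DFS traversal processes each vertex exactly once (push/pop on stack).
Each directed edge is examined once.
V = 166, E = 593
V + E = 759


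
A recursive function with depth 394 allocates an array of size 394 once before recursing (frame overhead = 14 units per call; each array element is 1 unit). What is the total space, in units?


Array allocation: 394 units (allocated once)
Stack frames: 394 deep * 14 per frame = 5516 units
Total = 394 + 5516 = 5910


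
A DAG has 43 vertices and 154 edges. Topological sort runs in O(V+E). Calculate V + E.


V = 43 (vertex processing)
E = 154 (edge processing)
V + E = 43 + 154 = 197


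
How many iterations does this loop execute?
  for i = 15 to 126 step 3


The loop variable i takes values starting at 15 and increments by 3 each iteration.
Sequence: i = 15, 18, 21, 24, 27, 30, 33, 36, 39, ...
The upper bound 126 is inclusive, so the count is floor((last - first) / step) + 1:
floor((126 - 15) / 3) + 1 = floor(111/3) + 1 = 37 + 1 = 38


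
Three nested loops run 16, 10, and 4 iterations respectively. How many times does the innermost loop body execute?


Loop 1 (outermost): 16 iterations
Loop 2 (middle): 10 iterations per outer
Loop 3 (innermost): 4 iterations per middle
Total = 16 * 10 * 4 = 640


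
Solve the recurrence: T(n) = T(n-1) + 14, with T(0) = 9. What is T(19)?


Unrolling the recurrence:
T(19) = T(18) + 14
       = T(17) + 14 + 14
       = T(16) + 14*3
       ...
       = T(0) + 14*19
       = 9 + 266 = 275


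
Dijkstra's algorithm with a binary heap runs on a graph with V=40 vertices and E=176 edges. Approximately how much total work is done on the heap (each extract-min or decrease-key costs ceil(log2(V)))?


Dijkstra with a binary heap: each vertex is extracted once, each edge may relax once.
Each heap operation costs O(log V).
V + E = 40 + 176 = 216
ceil(log2(40)) = 6 (since 2^5 = 32 < 40 <= 64 = 2^6)
Total heap work = (V+E) * ceil(log2(V)) = 216 * 6 = 1296


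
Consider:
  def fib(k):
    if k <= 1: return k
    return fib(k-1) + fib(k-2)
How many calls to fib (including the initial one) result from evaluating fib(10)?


Let C(m) = total calls to evaluate fib(m). Then C(0)=C(1)=1, and
C(m) = 1 + C(m-1) + C(m-2) for m >= 2.
Build the table (each entry = 1 + previous two):
  C(0) = 1
  C(1) = 1
  C(2) = 1 + 1 + 1 = 3
  C(3) = 1 + 3 + 1 = 5
  C(4) = 1 + 5 + 3 = 9
  C(5) = 1 + 9 + 5 = 15
  C(6) = 1 + 15 + 9 = 25
  C(7) = 1 + 25 + 15 = 41
  C(8) = 1 + 41 + 25 = 67
  C(9) = 1 + 67 + 41 = 109
  C(10) = 1 + 109 + 67 = 177
Total calls for fib(10) = 177


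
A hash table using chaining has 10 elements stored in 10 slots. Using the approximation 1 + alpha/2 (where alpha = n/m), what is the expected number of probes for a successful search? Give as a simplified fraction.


Load factor alpha = n/m = 10/10
Expected probes = 1 + alpha/2 = 1 + 10/(2*10)
= 1 + 10/20
= 20/20 + 10/20
= 30/20
Simplify: 3/2


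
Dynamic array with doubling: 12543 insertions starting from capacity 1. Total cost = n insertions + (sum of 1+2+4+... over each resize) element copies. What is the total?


n = 12543
Insertion costs: 12543
Resizes copy 1, 2, 4, ... up to the largest power of 2 that is <= n-1 = 12542, i.e. 8192.
Copy costs = 1 + 2 + 4 + 8 + 16 + 32 + 64 + 128 + 256 + 512 + 1024 + 2048 + 4096 + 8192 = 16383
Total = 12543 + 16383 = 28926


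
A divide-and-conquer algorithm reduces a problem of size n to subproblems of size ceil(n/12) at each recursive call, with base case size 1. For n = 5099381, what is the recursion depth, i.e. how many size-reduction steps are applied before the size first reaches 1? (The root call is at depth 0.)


Each step divides the size by 12 (rounding up); after k steps the size is ceil(n/12^k), which equals 1 exactly when 12^k >= n.
So the depth is the smallest k with 12^k >= 5099381, i.e. ceil(log_12(5099381)).
12^6 = 2985984 < 5099381 <= 35831808 = 12^7
Recursion depth = 7


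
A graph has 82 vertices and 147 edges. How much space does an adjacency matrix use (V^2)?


Adjacency matrix: V x V grid of entries
Space = V^2 = 82^2 = 82 * 82 = 6724


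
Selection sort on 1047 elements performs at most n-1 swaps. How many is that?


Each of the 1046 passes places one element in its final position.
Pass 1: swap minimum into position 0
Pass 2: swap minimum of remaining into position 1
...
Pass 1046: last two elements, one swap
Maximum swaps = 1047 - 1 = 1046


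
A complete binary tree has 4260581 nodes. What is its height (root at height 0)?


In a complete binary tree, level k holds nodes 2^k .. 2^(k+1)-1 (1-indexed).
Height = floor(log2(n)) = floor(log2(4260581)) = 22
Check: 2^22 = 4194304 <= 4260581 < 8388608 = 2^23


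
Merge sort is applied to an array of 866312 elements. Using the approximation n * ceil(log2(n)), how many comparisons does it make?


Merge sort divides the array into halves recursively.
Number of levels = ceil(log2(866312)) = 20
At each level, approximately n = 866312 comparisons are needed for merging.
Total comparisons ~ n * ceil(log2(n)) = 866312 * 20 = 17326240


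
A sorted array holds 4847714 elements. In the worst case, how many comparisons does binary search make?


Halving sequence: 4847714 -> 2423857 -> 1211928 -> 605964 -> 302982 -> 151491 -> 75745 -> 37872 -> 18936 -> 9468 -> 4734 -> 2367 -> 1183 -> 591 -> 295 -> 147 -> 73 -> 36 -> 18 -> 9 -> 4 -> 2 -> 1
Number of halvings = 22
Max comparisons = 22 + 1 = 23


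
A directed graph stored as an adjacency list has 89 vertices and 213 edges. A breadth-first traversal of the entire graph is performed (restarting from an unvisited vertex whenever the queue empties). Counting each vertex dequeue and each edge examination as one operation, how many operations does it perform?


A full BFS traversal dequeues each vertex once and examines each edge once.
Vertex visits: 89
Edge visits: 213
V + E = 89 + 213 = 302


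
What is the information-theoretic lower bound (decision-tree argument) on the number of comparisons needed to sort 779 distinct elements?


A binary decision tree of height h has at most 2^h leaves and needs at least n! of them, so h >= ceil(log2(n!)).
779! is far too large to multiply out, so use Stirling's series:
  ln(n!) ~ n ln n - n + (1/2) ln(2 pi n) + 1/(12n)  (error below 1/(360 n^3), negligible here)
  ln(779) = 6.6580110
  n ln n = 779 * 6.6580110 = 5186.5906
  (1/2) ln(2 pi * 779) = (1/2) ln(4894.6014) = 4.2479
  1/(12*779) = 0.0001
  ln(779!) ~ 5186.5906 - 779 + 4.2479 + 0.0001 = 4411.8386
Convert to base 2: log2(779!) = 4411.8386 / ln 2 = 4411.8386 / 0.69314718 = 6364.9377
ceil(6364.9377) = 6365


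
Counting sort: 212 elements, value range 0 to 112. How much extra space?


n = 212 (output array)
k = 113 (count array for 113 distinct values)
Extra space = 212 + 113 = 325


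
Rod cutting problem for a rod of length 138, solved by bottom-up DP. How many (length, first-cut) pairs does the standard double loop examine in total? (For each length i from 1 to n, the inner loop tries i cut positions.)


For each subproblem length i = 1..138, the inner loop considers i possible first cuts.
Total = 1 + 2 + ... + 138
= 138*(138+1)/2
= 138*139/2 = 9591


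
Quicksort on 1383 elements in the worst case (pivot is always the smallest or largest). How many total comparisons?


In the worst case, each partition step picks the worst pivot:
  Partition 1: 1382 comparisons (n-1 elements to compare)
  Partition 2: 1381 comparisons
  Partition 3: 1380 comparisons
  Partition 4: 1379 comparisons
  Partition 5: 1378 comparisons
  ...
  Last partition: 0 comparisons
Total = (n-1) + (n-2) + ... + 1 + 0 = n*(n-1)/2
= 1383*1382/2 = 955653


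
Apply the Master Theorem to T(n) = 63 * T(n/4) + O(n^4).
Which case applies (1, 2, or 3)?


The Master Theorem: T(n) = a*T(n/b) + O(n^c)
  a = 63, b = 4, c = 4
log_b(a) = log_4(63) ~ 2.989
Compare b^c with a: 4^4 = 256 > 63, so c > log_b(a).
Since c > log_b(a), Case 3 applies.
T(n) = O(n^4)
Master Theorem case = 3


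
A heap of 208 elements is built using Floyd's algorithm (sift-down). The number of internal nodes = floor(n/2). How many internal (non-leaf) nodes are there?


Leaf nodes occupy roughly half the array.
Sift-down is called for each internal node, starting from the last one.
Internal nodes = floor(n/2) = floor(208/2) = 104


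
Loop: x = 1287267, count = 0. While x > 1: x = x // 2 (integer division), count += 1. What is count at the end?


The variable x halves each step:
x = 1287267 -> 643633 -> 321816 -> 160908 -> 80454 -> 40227 -> 20113 -> 10056 -> 5028 -> 2514 -> 1257 -> 628 -> 314 -> 157 -> 78 -> 39 -> 19 -> 9 -> 4 -> 2 -> 1
Number of halvings = floor(log2(1287267)) = 20


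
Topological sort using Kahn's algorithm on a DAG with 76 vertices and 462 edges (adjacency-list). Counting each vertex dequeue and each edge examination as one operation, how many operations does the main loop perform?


Kahn's algorithm:
  1. Compute in-degrees: O(V + E)
  2. Process queue: each vertex dequeued once (O(V))
     each edge examined once (O(E))
Total = V + E = 76 + 462 = 538


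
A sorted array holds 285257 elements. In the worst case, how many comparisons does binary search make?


Halving sequence: 285257 -> 142628 -> 71314 -> 35657 -> 17828 -> 8914 -> 4457 -> 2228 -> 1114 -> 557 -> 278 -> 139 -> 69 -> 34 -> 17 -> 8 -> 4 -> 2 -> 1
Number of halvings = 18
Max comparisons = 18 + 1 = 19


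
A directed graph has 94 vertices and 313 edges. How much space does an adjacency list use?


Adjacency list: one list head per vertex + one entry per edge
Vertex heads: 94
Edge entries: 313
Total = 94 + 313 = 407


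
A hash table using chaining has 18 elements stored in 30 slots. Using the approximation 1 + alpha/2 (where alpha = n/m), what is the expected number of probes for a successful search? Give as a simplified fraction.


Load factor alpha = n/m = 18/30
Expected probes = 1 + alpha/2 = 1 + 18/(2*30)
= 1 + 18/60
= 60/60 + 18/60
= 78/60
Simplify: 13/10


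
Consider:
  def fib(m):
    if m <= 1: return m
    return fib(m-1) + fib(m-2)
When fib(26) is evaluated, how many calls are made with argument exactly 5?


Let N(m) = number of times fib(m) is called while evaluating fib(26).
N(26) = 1 (the initial call).
N(25) = 1 (only fib(26) calls it).
For 1 <= m <= 24: fib(m) is called by fib(m+1) and fib(m+2), so
  N(m) = N(m+1) + N(m+2).
fib(0) is called only by fib(2), so N(0) = N(2).
Walk down from m=26:
  N(26)=1, N(25)=1, N(24)=2, N(23)=3, N(22)=5, N(21)=8, N(20)=13, N(19)=21, N(18)=34, N(17)=55, N(16)=89, N(15)=144, N(14)=233, N(13)=377, N(12)=610, N(11)=987, N(10)=1597, N(9)=2584, N(8)=4181, N(7)=6765, N(6)=10946, N(5)=17711
N(5) = 17711


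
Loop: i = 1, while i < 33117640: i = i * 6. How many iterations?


i multiplies by 6 each step:
i = 1 -> 6 -> 36 -> 216 -> 1296 -> 7776 -> 46656 -> 279936 -> 1679616 -> 10077696 -> 60466176 (stop)
Iterations = ceil(log_6(33117640)) = 10


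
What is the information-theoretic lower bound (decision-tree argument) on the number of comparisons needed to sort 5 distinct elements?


A binary decision tree of height h has at most 2^h leaves and needs at least n! of them, so h >= ceil(log2(n!)).
Compute 5! as a running product:
  x2 = 2, x3 = 6, x4 = 24, x5 = 120
5! = 120
Bracket between powers of 2:
  2^6 = 64 < 120 <= 128 = 2^7
So ceil(log2(5!)) = 7


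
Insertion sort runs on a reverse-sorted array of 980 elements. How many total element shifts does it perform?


Sum of shifts = 1 + 2 + 3 + ... + 979
= 980 * 979 / 2
= 959420 / 2
= 479710


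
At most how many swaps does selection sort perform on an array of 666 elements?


Each of the 665 passes places one element in its final position.
Pass 1: swap minimum into position 0
Pass 2: swap minimum of remaining into position 1
...
Pass 665: last two elements, one swap
Maximum swaps = 666 - 1 = 665


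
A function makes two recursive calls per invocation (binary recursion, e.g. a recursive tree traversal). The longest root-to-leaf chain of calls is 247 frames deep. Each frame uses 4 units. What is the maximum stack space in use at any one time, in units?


Binary recursion: the two calls run one after the other, so only one root-to-leaf chain of frames is on the stack at a time.
Maximum depth (longest chain) = 247 frames
Each frame = 4 units
Max stack space = 247 * 4 = 988


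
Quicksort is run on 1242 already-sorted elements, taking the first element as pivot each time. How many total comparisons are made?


Sum of comparisons per partition:
1241 + 1240 + ... + 1 + 0
= 1242 * (1242 - 1) / 2
= 1242 * 1241 / 2
= 770661


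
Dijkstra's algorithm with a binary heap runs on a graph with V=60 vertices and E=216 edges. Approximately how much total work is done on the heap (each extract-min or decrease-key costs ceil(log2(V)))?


Dijkstra with a binary heap: each vertex is extracted once, each edge may relax once.
Each heap operation costs O(log V).
V + E = 60 + 216 = 276
ceil(log2(60)) = 6 (since 2^5 = 32 < 60 <= 64 = 2^6)
Total heap work = (V+E) * ceil(log2(V)) = 276 * 6 = 1656


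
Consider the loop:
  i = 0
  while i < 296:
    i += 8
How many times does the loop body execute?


Starting at i = 0, each iteration adds 8.
Iterations until i >= 296:
  Iteration 1: i = 0 -> i = 8
  Iteration 2: i = 8 -> i = 16
  Iteration 3: i = 16 -> i = 24
  Iteration 4: i = 24 -> i = 32
  Iteration 5: i = 32 -> i = 40
  Iteration 6: i = 40 -> i = 48
  Iteration 7: i = 48 -> i = 56
  Iteration 8: i = 56 -> i = 64
  ... continuing ...
Total iterations = ceil(296/8) = 37


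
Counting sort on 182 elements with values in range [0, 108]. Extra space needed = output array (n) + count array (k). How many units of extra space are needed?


Output array size: 182 (to store sorted result)
Count array size: 109 (one slot per possible value, range 0 to 108)
Total extra space = 182 + 109 = 291


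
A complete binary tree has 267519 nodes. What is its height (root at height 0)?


In a complete binary tree, level k holds nodes 2^k .. 2^(k+1)-1 (1-indexed).
Height = floor(log2(n)) = floor(log2(267519)) = 18
Check: 2^18 = 262144 <= 267519 < 524288 = 2^19


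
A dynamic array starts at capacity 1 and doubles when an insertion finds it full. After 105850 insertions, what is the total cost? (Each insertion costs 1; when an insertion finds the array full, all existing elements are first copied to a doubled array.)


Insertion cost: 105850 (one per element)
Resizes occur just before inserting elements 2, 3, 5, 9, ...
Elements copied at each resize: 1 + 2 + 4 + 8 + 16 + 32 + 64 + 128 + 256 + 512 + 1024 + 2048 + 4096 + 8192 + 16384 + 32768 + 65536
Sum of copies = 131071 (geometric series: 2^k - 1)
Total = 105850 + 131071 = 236921


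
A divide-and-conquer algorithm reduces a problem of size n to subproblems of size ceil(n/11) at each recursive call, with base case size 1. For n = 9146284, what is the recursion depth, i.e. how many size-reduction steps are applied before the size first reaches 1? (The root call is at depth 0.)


Each step divides the size by 11 (rounding up); after k steps the size is ceil(n/11^k), which equals 1 exactly when 11^k >= n.
So the depth is the smallest k with 11^k >= 9146284, i.e. ceil(log_11(9146284)).
11^6 = 1771561 < 9146284 <= 19487171 = 11^7
Recursion depth = 7


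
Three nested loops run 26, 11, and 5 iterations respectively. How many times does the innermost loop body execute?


Loop 1 (outermost): 26 iterations
Loop 2 (middle): 11 iterations per outer
Loop 3 (innermost): 5 iterations per middle
Total = 26 * 11 * 5 = 1430


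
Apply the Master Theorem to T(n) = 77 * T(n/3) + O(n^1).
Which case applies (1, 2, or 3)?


The Master Theorem: T(n) = a*T(n/b) + O(n^c)
  a = 77, b = 3, c = 1
log_b(a) = log_3(77) ~ 3.954
Compare b^c with a: 3^1 = 3 < 77, so c < log_b(a).
Since c < log_b(a), Case 1 applies.
T(n) = O(n^(log_3 77)) ~ O(n^3.954)
Master Theorem case = 1


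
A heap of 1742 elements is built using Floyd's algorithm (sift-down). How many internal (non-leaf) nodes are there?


Leaf nodes occupy roughly half the array.
Sift-down is called for each internal node, starting from the last one.
Internal nodes = floor(n/2) = floor(1742/2) = 871


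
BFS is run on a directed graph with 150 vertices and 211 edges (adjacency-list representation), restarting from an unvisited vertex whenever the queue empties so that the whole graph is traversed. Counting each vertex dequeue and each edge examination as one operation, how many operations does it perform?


A full BFS traversal dequeues each vertex exactly once and examines each directed edge exactly once.
V = 150 (vertex processing cost)
E = 211 (edge examination cost)
Total operations proportional to V + E = 150 + 211 = 361


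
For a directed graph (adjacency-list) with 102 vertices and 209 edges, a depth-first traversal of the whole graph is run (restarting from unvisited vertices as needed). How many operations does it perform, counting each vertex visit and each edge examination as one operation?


A full DFS traversal visits each vertex once and examines each edge once.
V = 102
E = 209
Sum = 102 + 209 = 311


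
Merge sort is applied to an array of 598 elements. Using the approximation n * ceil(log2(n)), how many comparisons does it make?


Merge sort divides the array into halves recursively.
Number of levels = ceil(log2(598)) = 10
At each level, approximately n = 598 comparisons are needed for merging.
Total comparisons ~ n * ceil(log2(n)) = 598 * 10 = 5980


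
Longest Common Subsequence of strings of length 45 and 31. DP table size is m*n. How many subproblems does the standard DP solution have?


DP table indexed by positions in both strings.
First string: 45 positions
Second string: 31 positions
Total = 45 * 31 = 1395


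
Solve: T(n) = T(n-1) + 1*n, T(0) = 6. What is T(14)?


Expanding the recurrence:
T(14) = T(13) + 1*14
       = T(12) + 1*13 + 1*14
       ...
       = T(0) + 1*(1 + 2 + ... + 14)
       = 6 + 1 * 14*15/2
       = 6 + 1 * 105
       = 6 + 105 = 111


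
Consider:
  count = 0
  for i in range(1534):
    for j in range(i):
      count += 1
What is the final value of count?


For each i, the inner loop runs i times:
  i=0: inner runs 0 times
  i=1: inner runs 1 time
  i=2: inner runs 2 times
  i=3: inner runs 3 times
  i=4: inner runs 4 times
  i=5: inner runs 5 times
  i=6: inner runs 6 times
  i=7: inner runs 7 times
  ...
Total = 0 + 1 + 2 + ... + 1533 = 1534*(1534-1)/2 = 1175811


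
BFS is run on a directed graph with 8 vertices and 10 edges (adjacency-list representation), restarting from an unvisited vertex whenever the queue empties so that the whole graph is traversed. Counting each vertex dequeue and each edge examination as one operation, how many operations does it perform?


A full BFS traversal dequeues each vertex exactly once and examines each directed edge exactly once.
V = 8 (vertex processing cost)
E = 10 (edge examination cost)
Total operations proportional to V + E = 8 + 10 = 18


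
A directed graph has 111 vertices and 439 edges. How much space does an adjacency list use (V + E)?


Adjacency list: one list head per vertex + one entry per edge
Vertex heads: 111
Edge entries: 439
Total = 111 + 439 = 550


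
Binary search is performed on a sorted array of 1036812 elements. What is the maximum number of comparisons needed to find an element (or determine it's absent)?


Binary search halves the search space each comparison:
  Step 1: search space = 1036812 -> 518406
  Step 2: search space = 518406 -> 259203
  Step 3: search space = 259203 -> 129601
  Step 4: search space = 129601 -> 64800
  Step 5: search space = 64800 -> 32400
  Step 6: search space = 32400 -> 16200
  Step 7: search space = 16200 -> 8100
  Step 8: search space = 8100 -> 4050
  Step 9: search space = 4050 -> 2025
  Step 10: search space = 2025 -> 1012
  Step 11: search space = 1012 -> 506
  Step 12: search space = 506 -> 253
  Step 13: search space = 253 -> 126
  Step 14: search space = 126 -> 63
  Step 15: search space = 63 -> 31
  Step 16: search space = 31 -> 15
  Step 17: search space = 15 -> 7
  Step 18: search space = 7 -> 3
  Step 19: search space = 3 -> 1
  Step 20: search space = 1 (final check)
Maximum comparisons = floor(log2(1036812)) + 1 = 19 + 1 = 20


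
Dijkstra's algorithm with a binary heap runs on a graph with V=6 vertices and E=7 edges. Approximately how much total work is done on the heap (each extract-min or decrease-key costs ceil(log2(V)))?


Dijkstra with a binary heap: each vertex is extracted once, each edge may relax once.
Each heap operation costs O(log V).
V + E = 6 + 7 = 13
ceil(log2(6)) = 3 (since 2^2 = 4 < 6 <= 8 = 2^3)
Total heap work = (V+E) * ceil(log2(V)) = 13 * 3 = 39


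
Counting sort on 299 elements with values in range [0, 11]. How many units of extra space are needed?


Output array size: 299 (to store sorted result)
Count array size: 12 (one slot per possible value, range 0 to 11)
Total extra space = 299 + 12 = 311


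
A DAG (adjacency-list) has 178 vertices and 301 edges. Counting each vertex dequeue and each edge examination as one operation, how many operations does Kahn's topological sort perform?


V = 178 (vertex processing)
E = 301 (edge processing)
V + E = 178 + 301 = 479


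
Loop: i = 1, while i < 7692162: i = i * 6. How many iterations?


i multiplies by 6 each step:
i = 1 -> 6 -> 36 -> 216 -> 1296 -> 7776 -> 46656 -> 279936 -> 1679616 -> 10077696 (stop)
Iterations = ceil(log_6(7692162)) = 9


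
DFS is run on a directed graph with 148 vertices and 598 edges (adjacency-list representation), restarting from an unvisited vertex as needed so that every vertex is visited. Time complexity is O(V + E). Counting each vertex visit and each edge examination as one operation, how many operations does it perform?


A full DFS traversal processes each vertex exactly once (push/pop on stack).
Each directed edge is examined once.
V = 148, E = 598
V + E = 746


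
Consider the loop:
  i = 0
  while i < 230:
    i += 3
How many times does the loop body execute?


Starting at i = 0, each iteration adds 3.
Iterations until i >= 230:
  Iteration 1: i = 0 -> i = 3
  Iteration 2: i = 3 -> i = 6
  Iteration 3: i = 6 -> i = 9
  Iteration 4: i = 9 -> i = 12
  Iteration 5: i = 12 -> i = 15
  Iteration 6: i = 15 -> i = 18
  Iteration 7: i = 18 -> i = 21
  Iteration 8: i = 21 -> i = 24
  ... continuing ...
Total iterations = ceil(230/3) = 77


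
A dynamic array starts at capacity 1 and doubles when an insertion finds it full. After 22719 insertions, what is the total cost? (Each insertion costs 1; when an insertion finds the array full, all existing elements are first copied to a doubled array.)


Insertion cost: 22719 (one per element)
Resizes occur just before inserting elements 2, 3, 5, 9, ...
Elements copied at each resize: 1 + 2 + 4 + 8 + 16 + 32 + 64 + 128 + 256 + 512 + 1024 + 2048 + 4096 + 8192 + 16384
Sum of copies = 32767 (geometric series: 2^k - 1)
Total = 22719 + 32767 = 55486


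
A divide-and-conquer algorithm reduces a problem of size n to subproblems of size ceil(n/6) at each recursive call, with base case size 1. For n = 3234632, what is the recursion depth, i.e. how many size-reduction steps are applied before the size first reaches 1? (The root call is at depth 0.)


Each step divides the size by 6 (rounding up); after k steps the size is ceil(n/6^k), which equals 1 exactly when 6^k >= n.
So the depth is the smallest k with 6^k >= 3234632, i.e. ceil(log_6(3234632)).
6^8 = 1679616 < 3234632 <= 10077696 = 6^9
Recursion depth = 9


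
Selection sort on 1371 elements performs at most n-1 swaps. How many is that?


Each of the 1370 passes places one element in its final position.
Pass 1: swap minimum into position 0
Pass 2: swap minimum of remaining into position 1
...
Pass 1370: last two elements, one swap
Maximum swaps = 1371 - 1 = 1370


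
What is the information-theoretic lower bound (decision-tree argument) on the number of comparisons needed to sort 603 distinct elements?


A binary decision tree of height h has at most 2^h leaves and needs at least n! of them, so h >= ceil(log2(n!)).
603! is far too large to multiply out, so use Stirling's series:
  ln(n!) ~ n ln n - n + (1/2) ln(2 pi n) + 1/(12n)  (error below 1/(360 n^3), negligible here)
  ln(603) = 6.4019172
  n ln n = 603 * 6.4019172 = 3860.3561
  (1/2) ln(2 pi * 603) = (1/2) ln(3788.7607) = 4.1199
  1/(12*603) = 0.0001
  ln(603!) ~ 3860.3561 - 603 + 4.1199 + 0.0001 = 3261.4761
Convert to base 2: log2(603!) = 3261.4761 / ln 2 = 3261.4761 / 0.69314718 = 4705.3154
ceil(4705.3154) = 4706


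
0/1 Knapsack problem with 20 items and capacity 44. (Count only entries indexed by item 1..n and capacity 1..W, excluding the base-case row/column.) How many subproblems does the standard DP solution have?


The DP table is indexed by (item, capacity).
Rows: 20 items
Columns: 44 capacity values (1 to W)
Total subproblems = 20 * 44 = 880


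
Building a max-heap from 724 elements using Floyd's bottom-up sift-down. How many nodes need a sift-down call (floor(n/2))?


In a heap of 724 elements (0-indexed array):
  Last element index: 723
  Parent of last element: floor((723 - 1) / 2) = 361
  Internal nodes: indices 0 to 361
  Count = floor(724/2) = 362


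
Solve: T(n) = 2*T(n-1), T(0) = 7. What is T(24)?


Unrolling:
T(24) = 2*T(23) = 2^2*T(22) = ... = 2^24*T(0)
= 2^24 * 7
= 16777216 * 7 = 117440512


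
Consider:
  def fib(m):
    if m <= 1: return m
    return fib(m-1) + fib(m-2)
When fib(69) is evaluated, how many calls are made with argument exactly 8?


Let N(m) = number of times fib(m) is called while evaluating fib(69).
N(69) = 1 (the initial call).
N(68) = 1 (only fib(69) calls it).
For 1 <= m <= 67: fib(m) is called by fib(m+1) and fib(m+2), so
  N(m) = N(m+1) + N(m+2).
fib(0) is called only by fib(2), so N(0) = N(2).
Walk down from m=69:
  N(69)=1, N(68)=1, N(67)=2, N(66)=3, N(65)=5, N(64)=8, N(63)=13, N(62)=21, N(61)=34, N(60)=55, N(59)=89, N(58)=144, N(57)=233, N(56)=377, N(55)=610, N(54)=987, N(53)=1597, N(52)=2584, N(51)=4181, N(50)=6765, N(49)=10946, N(48)=17711, N(47)=28657, N(46)=46368, N(45)=75025, N(44)=121393, N(43)=196418, N(42)=317811, N(41)=514229, N(40)=832040, N(39)=1346269, N(38)=2178309, N(37)=3524578, N(36)=5702887, N(35)=9227465, N(34)=14930352, N(33)=24157817, N(32)=39088169, N(31)=63245986, N(30)=102334155, N(29)=165580141, N(28)=267914296, N(27)=433494437, N(26)=701408733, N(25)=1134903170, N(24)=1836311903, N(23)=2971215073, N(22)=4807526976, N(21)=7778742049, N(20)=12586269025, N(19)=20365011074, N(18)=32951280099, N(17)=53316291173, N(16)=86267571272, N(15)=139583862445, N(14)=225851433717, N(13)=365435296162, N(12)=591286729879, N(11)=956722026041, N(10)=1548008755920, N(9)=2504730781961, N(8)=4052739537881
N(8) = 4052739537881


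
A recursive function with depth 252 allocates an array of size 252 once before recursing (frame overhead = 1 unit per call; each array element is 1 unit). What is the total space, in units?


Array allocation: 252 units (allocated once)
Stack frames: 252 deep * 1 per frame = 252 units
Total = 252 + 252 = 504


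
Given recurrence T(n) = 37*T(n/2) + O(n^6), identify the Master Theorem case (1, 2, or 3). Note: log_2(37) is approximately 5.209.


Master Theorem parameters: a=37, b=2, c=6
log_b(a) = 5.209
Compare b^c with a: 2^6 = 64 > 37, so c > log_b(a).
Comparing c=6 vs log_b(a)=5.209:
6 > 5.209 => Case 3
Result: T(n) = O(n^6)
Master Theorem case = 3


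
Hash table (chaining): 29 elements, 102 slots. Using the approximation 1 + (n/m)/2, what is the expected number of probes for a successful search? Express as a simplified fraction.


Computing expected probes:
alpha = 29/102
= 1 + alpha/2
= 1 + 29/(2*102)
= (2*102 + 29) / (2*102)
= 233/204


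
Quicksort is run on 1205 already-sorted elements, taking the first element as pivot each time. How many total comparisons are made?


Sum of comparisons per partition:
1204 + 1203 + ... + 1 + 0
= 1205 * (1205 - 1) / 2
= 1205 * 1204 / 2
= 725410


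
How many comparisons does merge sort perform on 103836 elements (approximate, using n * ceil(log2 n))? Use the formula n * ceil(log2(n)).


Recursion depth: ceil(log2(103836)) = 17
Each recursion level merges n = 103836 elements
Total = 103836 * 17 = 1765212


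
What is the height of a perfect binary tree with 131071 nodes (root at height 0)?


A perfect binary tree with 131071 nodes:
  131071 = 2^17 - 1
  Levels: 0, 1, ..., 16
  Height = 16


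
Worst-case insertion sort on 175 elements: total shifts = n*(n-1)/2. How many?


Sum of shifts = 1 + 2 + 3 + ... + 174
= 175 * 174 / 2
= 30450 / 2
= 15225


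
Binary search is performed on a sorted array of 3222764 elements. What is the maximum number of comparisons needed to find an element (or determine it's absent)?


Binary search halves the search space each comparison:
  Step 1: search space = 3222764 -> 1611382
  Step 2: search space = 1611382 -> 805691
  Step 3: search space = 805691 -> 402845
  Step 4: search space = 402845 -> 201422
  Step 5: search space = 201422 -> 100711
  Step 6: search space = 100711 -> 50355
  Step 7: search space = 50355 -> 25177
  Step 8: search space = 25177 -> 12588
  Step 9: search space = 12588 -> 6294
  Step 10: search space = 6294 -> 3147
  Step 11: search space = 3147 -> 1573
  Step 12: search space = 1573 -> 786
  Step 13: search space = 786 -> 393
  Step 14: search space = 393 -> 196
  Step 15: search space = 196 -> 98
  Step 16: search space = 98 -> 49
  Step 17: search space = 49 -> 24
  Step 18: search space = 24 -> 12
  Step 19: search space = 12 -> 6
  Step 20: search space = 6 -> 3
  Step 21: search space = 3 -> 1
  Step 22: search space = 1 (final check)
Maximum comparisons = floor(log2(3222764)) + 1 = 21 + 1 = 22
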